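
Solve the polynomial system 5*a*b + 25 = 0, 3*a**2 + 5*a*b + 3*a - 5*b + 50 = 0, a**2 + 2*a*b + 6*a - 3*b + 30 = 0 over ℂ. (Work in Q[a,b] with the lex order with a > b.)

{(-1, 5)}

Compute a lex Gröbner basis by Buchberger's algorithm.
f_1 = 5*a*b + 25, LT = a*b.
f_2 = 3*a**2 + 5*a*b + 3*a - 5*b + 50, LT = a**2.
f_3 = a**2 + 2*a*b + 6*a - 3*b + 30, LT = a**2.

S(f_1,f_2): lcm = a**2*b. S = -5/3*a*b**2 - a*b + 5*a + 5/3*b**2 - 50/3*b.
  leading term a*b**2: subtract (-1/3*b)·f_1 from -5/3*a*b**2 - a*b + 5*a + 5/3*b**2 - 50/3*b → -a*b + 5*a + 5/3*b**2 - 25/3*b
  leading term a*b: subtract (-1/5)·f_1 from -a*b + 5*a + 5/3*b**2 - 25/3*b → 5*a + 5/3*b**2 - 25/3*b + 5
  leading term a: no divisor's leading term divides it; move 5*a to the remainder.
  leading term b**2: no divisor's leading term divides it; move 5/3*b**2 to the remainder.
  leading term b: no divisor's leading term divides it; move -25/3*b to the remainder.
  leading term 1: no divisor's leading term divides it; move 5 to the remainder.
  remainder 5*a + 5/3*b**2 - 25/3*b + 5 ≠ 0; add h_4 = 5*a + 5/3*b**2 - 25/3*b + 5 to the basis.

S(f_1,f_3): lcm = a**2*b. S = -2*a*b**2 - 6*a*b + 5*a + 3*b**2 - 30*b.
  leading term a*b**2: subtract (-2/5*b)·f_1 from -2*a*b**2 - 6*a*b + 5*a + 3*b**2 - 30*b → -6*a*b + 5*a + 3*b**2 - 20*b
  leading term a*b: subtract (-6/5)·f_1 from -6*a*b + 5*a + 3*b**2 - 20*b → 5*a + 3*b**2 - 20*b + 30
  leading term a: subtract (1)·h_4 from 5*a + 3*b**2 - 20*b + 30 → 4/3*b**2 - 35/3*b + 25
  leading term b**2: no divisor's leading term divides it; move 4/3*b**2 to the remainder.
  leading term b: no divisor's leading term divides it; move -35/3*b to the remainder.
  leading term 1: no divisor's leading term divides it; move 25 to the remainder.
  remainder 4/3*b**2 - 35/3*b + 25 ≠ 0; add h_5 = 4/3*b**2 - 35/3*b + 25 to the basis.

S(f_2,f_3): lcm = a**2. S = -1/3*a*b - 5*a + 4/3*b - 40/3.
  leading term a*b: subtract (-1/15)·f_1 from -1/3*a*b - 5*a + 4/3*b - 40/3 → -5*a + 4/3*b - 35/3
  leading term a: subtract (-1)·h_4 from -5*a + 4/3*b - 35/3 → 5/3*b**2 - 7*b - 20/3
  leading term b**2: subtract (5/4)·h_5 from 5/3*b**2 - 7*b - 20/3 → 91/12*b - 455/12
  leading term b: no divisor's leading term divides it; move 91/12*b to the remainder.
  leading term 1: no divisor's leading term divides it; move -455/12 to the remainder.
  remainder 91/12*b - 455/12 ≠ 0; add h_6 = 91/12*b - 455/12 to the basis.

S(f_1,h_4): lcm = a*b. S = -1/3*b**3 + 5/3*b**2 - b + 5.
  leading term b**3: subtract (-1/4*b)·h_5 from -1/3*b**3 + 5/3*b**2 - b + 5 → -5/4*b**2 + 21/4*b + 5
  leading term b**2: subtract (-15/16)·h_5 from -5/4*b**2 + 21/4*b + 5 → -91/16*b + 455/16
  leading term b: subtract (-3/4)·h_6 from -91/16*b + 455/16 → 0
  remainder 0.

S(f_2,h_4): lcm = a**2. S = -1/3*a*b**2 + 10/3*a*b - 5/3*b + 50/3.
  leading term a*b**2: subtract (-1/15*b)·f_1 from -1/3*a*b**2 + 10/3*a*b - 5/3*b + 50/3 → 10/3*a*b + 50/3
  leading term a*b: subtract (2/3)·f_1 from 10/3*a*b + 50/3 → 0
  remainder 0.

S(f_3,h_4): lcm = a**2. S = -1/3*a*b**2 + 11/3*a*b + 5*a - 3*b + 30.
  leading term a*b**2: subtract (-1/15*b)·f_1 from -1/3*a*b**2 + 11/3*a*b + 5*a - 3*b + 30 → 11/3*a*b + 5*a - 4/3*b + 30
  leading term a*b: subtract (11/15)·f_1 from 11/3*a*b + 5*a - 4/3*b + 30 → 5*a - 4/3*b + 35/3
  leading term a: subtract (1)·h_4 from 5*a - 4/3*b + 35/3 → -5/3*b**2 + 7*b + 20/3
  leading term b**2: subtract (-5/4)·h_5 from -5/3*b**2 + 7*b + 20/3 → -91/12*b + 455/12
  leading term b: subtract (-1)·h_6 from -91/12*b + 455/12 → 0
  remainder 0.

S(f_1,h_5): lcm = a*b**2. S = 35/4*a*b - 75/4*a + 5*b.
  leading term a*b: subtract (7/4)·f_1 from 35/4*a*b - 75/4*a + 5*b → -75/4*a + 5*b - 175/4
  leading term a: subtract (-15/4)·h_4 from -75/4*a + 5*b - 175/4 → 25/4*b**2 - 105/4*b - 25
  leading term b**2: subtract (75/16)·h_5 from 25/4*b**2 - 105/4*b - 25 → 455/16*b - 2275/16
  leading term b: subtract (15/4)·h_6 from 455/16*b - 2275/16 → 0
  remainder 0.

S(f_2,h_5): leading monomials are coprime, so the S-polynomial reduces to 0 (Buchberger's first criterion).
S(f_3,h_5): leading monomials are coprime, so the S-polynomial reduces to 0 (Buchberger's first criterion).
S(h_4,h_5): leading monomials are coprime, so the S-polynomial reduces to 0 (Buchberger's first criterion).
S(f_1,h_6): lcm = a*b. S = 5*a + 5.
  leading term a: subtract (1)·h_4 from 5*a + 5 → -5/3*b**2 + 25/3*b
  leading term b**2: subtract (-5/4)·h_5 from -5/3*b**2 + 25/3*b → -25/4*b + 125/4
  leading term b: subtract (-75/91)·h_6 from -25/4*b + 125/4 → 0
  remainder 0.

S(f_2,h_6): leading monomials are coprime, so the S-polynomial reduces to 0 (Buchberger's first criterion).
S(f_3,h_6): leading monomials are coprime, so the S-polynomial reduces to 0 (Buchberger's first criterion).
S(h_4,h_6): leading monomials are coprime, so the S-polynomial reduces to 0 (Buchberger's first criterion).
S(h_5,h_6): lcm = b**2. S = -15/4*b + 75/4.
  leading term b: subtract (-45/91)·h_6 from -15/4*b + 75/4 → 0
  remainder 0.

Every S-polynomial of the final basis reduces to 0, so we have a Gröbner basis.
Inter-reduce: drop elements whose leading term is divisible by another's, tail-reduce, and make monic.
Reduced Gröbner basis: {a + 1, b - 5}.

Since the basis is lex-ordered, b - 5 is univariate in b. Its roots are {5}. Back-substituting each root into the other basis elements fixes the other coordinates.
  b = 5: the earlier basis element becomes a + 1 = 0, giving a = -1 — point (-1, 5).
Zero-dimensionality of the ideal guarantees finitely many solutions over ℂ.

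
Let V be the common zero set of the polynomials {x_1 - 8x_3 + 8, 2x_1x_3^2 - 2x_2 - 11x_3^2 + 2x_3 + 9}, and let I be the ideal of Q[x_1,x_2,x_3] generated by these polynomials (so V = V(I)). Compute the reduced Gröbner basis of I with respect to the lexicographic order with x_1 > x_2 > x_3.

f_1 = x_1 - 8x_3 + 8, LT = x_1.
f_2 = 2x_1x_3^2 - 2x_2 - 11x_3^2 + 2x_3 + 9, LT = x_1x_3^2.

S(f_1,f_2): lcm = x_1x_3^2. S = x_2 - 8x_3^3 + 27/2x_3^2 - x_3 - 9/2.
  leading term x_2: no divisor's leading term divides it; move x_2 to the remainder.
  leading term x_3^3: no divisor's leading term divides it; move -8x_3^3 to the remainder.
  leading term x_3^2: no divisor's leading term divides it; move 27/2x_3^2 to the remainder.
  leading term x_3: no divisor's leading term divides it; move -x_3 to the remainder.
  leading term 1: no divisor's leading term divides it; move -9/2 to the remainder.
  remainder x_2 - 8x_3^3 + 27/2x_3^2 - x_3 - 9/2 ≠ 0; add g_3 = x_2 - 8x_3^3 + 27/2x_3^2 - x_3 - 9/2 to the basis.

The other S-polynomials (S(f_1,g_3), S(f_2,g_3)) all reduce to 0 modulo the current basis, so we have a Gröbner basis.
Inter-reduce: drop elements whose leading term is divisible by another's, tail-reduce, and make monic.

G = {x_1 - 8x_3 + 8, x_2 - 8x_3^3 + 27/2x_3^2 - x_3 - 9/2}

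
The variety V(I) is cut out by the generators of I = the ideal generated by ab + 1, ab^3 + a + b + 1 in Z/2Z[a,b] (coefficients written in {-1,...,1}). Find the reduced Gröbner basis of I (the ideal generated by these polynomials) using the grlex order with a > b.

f_1 = ab + 1, LT = ab.
f_2 = ab^3 + a + b + 1, LT = ab^3.

S(f_1,f_2): lcm = ab^3. S = b^2 + a + b + 1.
  leading term b^2: no divisor's leading term divides it; move b^2 to the remainder.
  leading term a: no divisor's leading term divides it; move a to the remainder.
  leading term b: no divisor's leading term divides it; move b to the remainder.
  leading term 1: no divisor's leading term divides it; move 1 to the remainder.
  remainder b^2 + a + b + 1 ≠ 0; add g_3 = b^2 + a + b + 1 to the basis.

S(f_1,g_3): lcm = ab^2. S = a^2 + ab + a + b.
  leading term a^2: no divisor's leading term divides it; move a^2 to the remainder.
  leading term ab: subtract (1)·f_1 from ab + a + b → a + b + 1
  leading term a: no divisor's leading term divides it; move a to the remainder.
  leading term b: no divisor's leading term divides it; move b to the remainder.
  leading term 1: no divisor's leading term divides it; move 1 to the remainder.
  remainder a^2 + a + b + 1 ≠ 0; add g_4 = a^2 + a + b + 1 to the basis.

S(f_2,g_3): lcm = ab^3. S = a^2b + ab^2 + ab + a + b + 1.
  leading term a^2b: subtract (a)·f_1 from a^2b + ab^2 + ab + a + b + 1 → ab^2 + ab + b + 1
  leading term ab^2: subtract (b)·f_1 from ab^2 + ab + b + 1 → ab + 1
  leading term ab: subtract (1)·f_1 from ab + 1 → 0
  remainder 0.

S(f_1,g_4): lcm = a^2b. S = ab + b^2 + a + b.
  leading term ab: subtract (1)·f_1 from ab + b^2 + a + b → b^2 + a + b + 1
  leading term b^2: subtract (1)·g_3 from b^2 + a + b + 1 → 0
  remainder 0.

S(f_2,g_4): lcm = a^2b^3. S = ab^3 + b^4 + b^3 + a^2 + ab + a.
  leading term ab^3: subtract (b^2)·f_1 from ab^3 + b^4 + b^3 + a^2 + ab + a → b^4 + b^3 + a^2 + ab + b^2 + a
  leading term b^4: subtract (b^2)·g_3 from b^4 + b^3 + a^2 + ab + b^2 + a → ab^2 + a^2 + ab + a
  leading term ab^2: subtract (b)·f_1 from ab^2 + a^2 + ab + a → a^2 + ab + a + b
  leading term a^2: subtract (1)·g_4 from a^2 + ab + a + b → ab + 1
  leading term ab: subtract (1)·f_1 from ab + 1 → 0
  remainder 0.

S(g_3,g_4): leading monomials are coprime, so the S-polynomial reduces to 0 (Buchberger's first criterion).
Every S-polynomial of the final basis reduces to 0, so we have a Gröbner basis.
Inter-reduce: drop elements whose leading term is divisible by another's, tail-reduce, and make monic.

G = {a^2 + a + b + 1, ab + 1, b^2 + a + b + 1}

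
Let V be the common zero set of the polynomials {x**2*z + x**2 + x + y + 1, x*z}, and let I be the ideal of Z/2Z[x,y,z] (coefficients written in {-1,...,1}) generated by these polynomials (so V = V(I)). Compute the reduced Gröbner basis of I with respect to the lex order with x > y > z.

f_1 = x**2*z + x**2 + x + y + 1, LT = x**2*z.
f_2 = x*z, LT = x*z.

S(f_1,f_2): lcm = x**2*z. S = x**2 + x + y + 1.
  leading term x**2: no divisor's leading term divides it; move x**2 to the remainder.
  leading term x: no divisor's leading term divides it; move x to the remainder.
  leading term y: no divisor's leading term divides it; move y to the remainder.
  leading term 1: no divisor's leading term divides it; move 1 to the remainder.
  remainder x**2 + x + y + 1 ≠ 0; add g_3 = x**2 + x + y + 1 to the basis.

S(f_1,g_3): lcm = x**2*z. S = x**2 + x*z + x + y*z + y + z + 1.
  leading term x**2: subtract (1)·g_3 from x**2 + x*z + x + y*z + y + z + 1 → x*z + y*z + z
  leading term x*z: subtract (1)·f_2 from x*z + y*z + z → y*z + z
  leading term y*z: no divisor's leading term divides it; move y*z to the remainder.
  leading term z: no divisor's leading term divides it; move z to the remainder.
  remainder y*z + z ≠ 0; add g_4 = y*z + z to the basis.

The other S-polynomials (S(f_2,g_3), S(f_1,g_4), S(f_2,g_4), S(g_3,g_4)) all reduce to 0 modulo the current basis, so we have a Gröbner basis.
Inter-reduce: drop elements whose leading term is divisible by another's, tail-reduce, and make monic.

G = {x**2 + x + y + 1, x*z, y*z + z}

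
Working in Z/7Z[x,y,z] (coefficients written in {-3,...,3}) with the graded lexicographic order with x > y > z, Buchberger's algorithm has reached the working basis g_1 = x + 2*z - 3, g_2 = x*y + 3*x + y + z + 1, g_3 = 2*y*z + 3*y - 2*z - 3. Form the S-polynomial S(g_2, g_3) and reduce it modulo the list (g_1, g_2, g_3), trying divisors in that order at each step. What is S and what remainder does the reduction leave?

lcm(LM(g_2), LM(g_3)) = x*y*z.
S = (lcm/LT(g_2))·g_2 − (lcm/LT(g_3))·g_3 = 2*x*y - 3*x*z + y*z + z**2 - 2*x + z.
Reduce S modulo (g_1, g_2, g_3) in that order:
  leading term x*y: subtract (2*y)·g_1 from 2*x*y - 3*x*z + y*z + z**2 - 2*x + z → -3*x*z - 3*y*z + z**2 - 2*x - y + z
  leading term x*z: subtract (-3*z)·g_1 from -3*x*z - 3*y*z + z**2 - 2*x - y + z → -3*y*z - 2*x - y - z
  leading term y*z: subtract (2)·g_3 from -3*y*z - 2*x - y - z → -2*x + 3*z - 1
  leading term x: subtract (-2)·g_1 from -2*x + 3*z - 1 → 0
The remainder is 0, so this S-polynomial contributes no new basis element.

S(g_2, g_3) = 2*x*y - 3*x*z + y*z + z**2 - 2*x + z; remainder on division = 0.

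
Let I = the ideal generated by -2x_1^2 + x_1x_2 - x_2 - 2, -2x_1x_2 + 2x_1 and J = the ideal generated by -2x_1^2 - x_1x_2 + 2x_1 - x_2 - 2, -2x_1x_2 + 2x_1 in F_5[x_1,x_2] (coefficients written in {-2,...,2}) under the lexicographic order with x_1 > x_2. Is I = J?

Yes, the ideals are equal.

Equality of ideals is decidable: compute both reduced Gröbner bases (unique for the ordering) and check whether they agree.
Buchberger on the first generating set:
f_1 = -2x_1^2 + x_1x_2 - x_2 - 2, LT = x_1^2.
f_2 = -2x_1x_2 + 2x_1, LT = x_1x_2.

S(f_1,f_2): lcm = x_1^2x_2. S = x_1^2 + 2x_1x_2^2 - 2x_2^2 + x_2.
  leading term x_1^2: subtract (2)·f_1 from x_1^2 + 2x_1x_2^2 - 2x_2^2 + x_2 → 2x_1x_2^2 - 2x_1x_2 - 2x_2^2 - 2x_2 - 1
  leading term x_1x_2^2: subtract (-x_2)·f_2 from 2x_1x_2^2 - 2x_1x_2 - 2x_2^2 - 2x_2 - 1 → -2x_2^2 - 2x_2 - 1
  leading term x_2^2: no divisor's leading term divides it; move -2x_2^2 to the remainder.
  leading term x_2: no divisor's leading term divides it; move -2x_2 to the remainder.
  leading term 1: no divisor's leading term divides it; move -1 to the remainder.
  remainder -2x_2^2 - 2x_2 - 1 ≠ 0; add g_3 = -2x_2^2 - 2x_2 - 1 to the basis.

The other S-polynomials (S(f_1,g_3), S(f_2,g_3)) all reduce to 0 modulo the current basis, so we have a Gröbner basis.
Inter-reduce: drop elements whose leading term is divisible by another's, tail-reduce, and make monic.
Reduced Gröbner basis: {x_1^2 + 2x_1 - 2x_2 + 1, x_1x_2 - x_1, x_2^2 + x_2 - 2}.

Buchberger on the second generating set:
h_1 = -2x_1^2 - x_1x_2 + 2x_1 - x_2 - 2, LT = x_1^2.
h_2 = -2x_1x_2 + 2x_1, LT = x_1x_2.

S(h_1,h_2): lcm = x_1^2x_2. S = x_1^2 - 2x_1x_2^2 - x_1x_2 - 2x_2^2 + x_2.
  leading term x_1^2: subtract (2)·h_1 from x_1^2 - 2x_1x_2^2 - x_1x_2 - 2x_2^2 + x_2 → -2x_1x_2^2 + x_1x_2 + x_1 - 2x_2^2 - 2x_2 - 1
  leading term x_1x_2^2: subtract (x_2)·h_2 from -2x_1x_2^2 + x_1x_2 + x_1 - 2x_2^2 - 2x_2 - 1 → -x_1x_2 + x_1 - 2x_2^2 - 2x_2 - 1
  leading term x_1x_2: subtract (-2)·h_2 from -x_1x_2 + x_1 - 2x_2^2 - 2x_2 - 1 → -2x_2^2 - 2x_2 - 1
  leading term x_2^2: no divisor's leading term divides it; move -2x_2^2 to the remainder.
  leading term x_2: no divisor's leading term divides it; move -2x_2 to the remainder.
  leading term 1: no divisor's leading term divides it; move -1 to the remainder.
  remainder -2x_2^2 - 2x_2 - 1 ≠ 0; add k_3 = -2x_2^2 - 2x_2 - 1 to the basis.

The other S-polynomials (S(h_1,k_3), S(h_2,k_3)) all reduce to 0 modulo the current basis, so we have a Gröbner basis.
Inter-reduce: drop elements whose leading term is divisible by another's, tail-reduce, and make monic.
Reduced Gröbner basis: {x_1^2 + 2x_1 - 2x_2 + 1, x_1x_2 - x_1, x_2^2 + x_2 - 2}.

These coincide, so the ideals are equal.
The choice of monomial ordering does not affect the verdict — as long as both bases are computed under the same ordering, their equality decides ideal equality.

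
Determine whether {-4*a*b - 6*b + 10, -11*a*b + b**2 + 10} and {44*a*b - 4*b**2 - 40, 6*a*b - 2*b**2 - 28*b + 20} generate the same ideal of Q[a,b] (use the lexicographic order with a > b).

Two ideals are equal iff their reduced Gröbner bases coincide (the reduced basis is unique for a fixed ordering).
Buchberger on the first generating set:
f_1 = -4*a*b - 6*b + 10, LT = a*b.
f_2 = -11*a*b + b**2 + 10, LT = a*b.

S(f_1,f_2): lcm = a*b. S = 1/11*b**2 + 3/2*b - 35/22.
  reduce S modulo (f_1, f_2):
  remainder 1/11*b**2 + 3/2*b - 35/22 ≠ 0; add g_3 = 1/11*b**2 + 3/2*b - 35/22 to the basis.

S(f_1,g_3): lcm = a*b**2. S = -33/2*a*b + 35/2*a + 3/2*b**2 - 5/2*b.
  reduce S modulo (f_1, f_2, g_3):
  remainder 35/2*a - 5/2*b - 15 ≠ 0; add g_4 = 35/2*a - 5/2*b - 15 to the basis.

The other S-polynomials (S(f_2,g_3), S(f_1,g_4), S(f_2,g_4), S(g_3,g_4)) all reduce to 0 modulo the current basis, so we have a Gröbner basis.
Inter-reduce: drop elements whose leading term is divisible by another's, tail-reduce, and make monic.
Reduced Gröbner basis: {a - 1/7*b - 6/7, b**2 + 33/2*b - 35/2}.

Buchberger on the second generating set:
h_1 = 44*a*b - 4*b**2 - 40, LT = a*b.
h_2 = 6*a*b - 2*b**2 - 28*b + 20, LT = a*b.

S(h_1,h_2): lcm = a*b. S = 8/33*b**2 + 14/3*b - 140/33.
  reduce S modulo (h_1, h_2):
  remainder 8/33*b**2 + 14/3*b - 140/33 ≠ 0; add k_3 = 8/33*b**2 + 14/3*b - 140/33 to the basis.

S(h_1,k_3): lcm = a*b**2. S = -77/4*a*b + 35/2*a - 1/11*b**3 - 10/11*b.
  reduce S modulo (h_1, h_2, k_3):
  remainder 35/2*a - 5/2*b - 35/2 ≠ 0; add k_4 = 35/2*a - 5/2*b - 35/2 to the basis.

The other S-polynomials (S(h_2,k_3), S(h_1,k_4), S(h_2,k_4), S(k_3,k_4)) all reduce to 0 modulo the current basis, so we have a Gröbner basis.
Inter-reduce: drop elements whose leading term is divisible by another's, tail-reduce, and make monic.
Reduced Gröbner basis: {a - 1/7*b - 1, b**2 + 77/4*b - 35/2}.

These differ, so the ideals are not equal.

No, the ideals differ.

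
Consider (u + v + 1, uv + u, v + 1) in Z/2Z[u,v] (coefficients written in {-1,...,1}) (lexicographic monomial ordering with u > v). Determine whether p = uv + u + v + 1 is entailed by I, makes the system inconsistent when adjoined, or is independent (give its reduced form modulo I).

First compute the reduced Gröbner basis of I by Buchberger's algorithm.
f_1 = u + v + 1, LT = u.
f_2 = uv + u, LT = uv.
f_3 = v + 1, LT = v.

S(f_1,f_2): lcm = uv. S = u + v^2 + v.
  leading term u: subtract (1)·f_1 from u + v^2 + v → v^2 + 1
  leading term v^2: subtract (v)·f_3 from v^2 + 1 → v + 1
  leading term v: subtract (1)·f_3 from v + 1 → 0
  remainder 0.

S(f_1,f_3): leading monomials are coprime, so the S-polynomial reduces to 0 (Buchberger's first criterion).
S(f_2,f_3): lcm = uv. S = 0.
  remainder 0.

Every S-polynomial of the final basis reduces to 0, so we have a Gröbner basis.
Inter-reduce: drop elements whose leading term is divisible by another's, tail-reduce, and make monic.
Reduced Gröbner basis: {u, v + 1}.
Label its elements g_1 = u, g_2 = v + 1.

Reduce p = uv + u + v + 1 modulo G:
  leading term uv: subtract (v)·g_1 from uv + u + v + 1 → u + v + 1
  leading term u: subtract (1)·g_1 from u + v + 1 → v + 1
  leading term v: subtract (1)·g_2 from v + 1 → 0
  normal form = 0.
Since the normal form is 0, p ∈ I.

Ideal membership is decidable via reduction modulo a Gröbner basis.

uv + u + v + 1 lies in I (it reduces to 0).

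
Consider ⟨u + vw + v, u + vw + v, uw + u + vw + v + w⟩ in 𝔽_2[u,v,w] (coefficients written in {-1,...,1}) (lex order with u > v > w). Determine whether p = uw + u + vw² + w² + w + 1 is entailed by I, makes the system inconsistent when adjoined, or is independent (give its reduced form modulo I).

uw + u + vw² + w² + w + 1 is independent of I; its normal form modulo I is v + w² + w + 1.

First compute the reduced Gröbner basis of I by Buchberger's algorithm.
f_1 = u + vw + v, LT = u.
f_2 = u + vw + v, LT = u.
f_3 = uw + u + vw + v + w, LT = uw.

S(f_1,f_3): lcm = uw. S = u + vw² + v + w.
  leading term u: subtract (1)·f_1 from u + vw² + v + w → vw² + vw + w
  leading term vw²: no divisor's leading term divides it; move vw² to the remainder.
  leading term vw: no divisor's leading term divides it; move vw to the remainder.
  leading term w: no divisor's leading term divides it; move w to the remainder.
  remainder vw² + vw + w ≠ 0; add h_4 = vw² + vw + w to the basis.

The other S-polynomials (S(f_1,f_2), S(f_2,f_3), S(f_1,h_4), S(f_2,h_4), S(f_3,h_4)) all reduce to 0 modulo the current basis, so we have a Gröbner basis.
Inter-reduce: drop elements whose leading term is divisible by another's, tail-reduce, and make monic.
Reduced Gröbner basis: {u + vw + v, vw² + vw + w}.
Label its elements g_1 = u + vw + v, g_2 = vw² + vw + w.

Reduce p = uw + u + vw² + w² + w + 1 modulo G:
  leading term uw: subtract (w)·g_1 from uw + u + vw² + w² + w + 1 → u + vw + w² + w + 1
  leading term u: subtract (1)·g_1 from u + vw + w² + w + 1 → v + w² + w + 1
  leading term v: no divisor's leading term divides it; move v to the remainder.
  leading term w²: no divisor's leading term divides it; move w² to the remainder.
  leading term w: no divisor's leading term divides it; move w to the remainder.
  leading term 1: no divisor's leading term divides it; move 1 to the remainder.
  normal form = v + w² + w + 1.
The normal form is nonzero, so p ∉ I. Since p minus its normal form lies in I, I + (p) = I + (r) where r = v + w² + w + 1; decide whether this ideal is the whole ring.
Run Buchberger on G together with r (pairs among the g_i already reduce to 0 since G is a Gröbner basis):
g_1 = u + vw + v, LT = u.
g_2 = vw² + vw + w, LT = vw².
r = v + w² + w + 1, LT = v.

S(g_2,r): lcm = vw². S = vw + w⁴ + w³ + w² + w.
  leading term vw: subtract (w)·r from vw + w⁴ + w³ + w² + w → w⁴
  leading term w⁴: no divisor's leading term divides it; move w⁴ to the remainder.
  remainder w⁴ ≠ 0; add m_4 = w⁴ to the basis.

The other S-polynomials (S(g_1,g_2), S(g_1,r), S(g_1,m_4), S(g_2,m_4), S(r,m_4)) all reduce to 0 modulo the current basis, so we have a Gröbner basis.
Inter-reduce: drop elements whose leading term is divisible by another's, tail-reduce, and make monic.
Reduced Gröbner basis: {u + w³ + 1, v + w² + w + 1, w⁴}.
The reduced Gröbner basis of I + (p) is {u + w³ + 1, v + w² + w + 1, w⁴} ≠ {1}, a proper ideal, so the enlarged system stays consistent: p is independent of I, with normal form v + w² + w + 1.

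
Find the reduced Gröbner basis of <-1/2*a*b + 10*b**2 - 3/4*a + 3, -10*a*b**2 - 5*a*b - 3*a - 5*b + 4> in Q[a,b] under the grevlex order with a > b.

G = {b**3 - b**2 + 9/100*a + 13/40*b - 8/25, a**2 + 500/3*b**2 - 413/36*a + 115/9*b + 45, a*b - 20*b**2 + 3/2*a - 6}

f_1 = -1/2*a*b + 10*b**2 - 3/4*a + 3, LT = a*b.
f_2 = -10*a*b**2 - 5*a*b - 3*a - 5*b + 4, LT = a*b**2.

S(f_1,f_2): lcm = a*b**2. S = -20*b**3 + a*b - 3/10*a - 13/2*b + 2/5.
  leading term b**3: no divisor's leading term divides it; move -20*b**3 to the remainder.
  leading term a*b: subtract (-2)·f_1 from a*b - 3/10*a - 13/2*b + 2/5 → 20*b**2 - 9/5*a - 13/2*b + 32/5
  leading term b**2: no divisor's leading term divides it; move 20*b**2 to the remainder.
  leading term a: no divisor's leading term divides it; move -9/5*a to the remainder.
  leading term b: no divisor's leading term divides it; move -13/2*b to the remainder.
  leading term 1: no divisor's leading term divides it; move 32/5 to the remainder.
  remainder -20*b**3 + 20*b**2 - 9/5*a - 13/2*b + 32/5 ≠ 0; add g_3 = -20*b**3 + 20*b**2 - 9/5*a - 13/2*b + 32/5 to the basis.

S(f_1,g_3): lcm = a*b**3. S = -20*b**4 + 5/2*a*b**2 - 9/100*a**2 - 13/40*a*b - 6*b**2 + 8/25*a.
  leading term b**4: subtract (b)·g_3 from -20*b**4 + 5/2*a*b**2 - 9/100*a**2 - 13/40*a*b - 6*b**2 + 8/25*a → 5/2*a*b**2 - 20*b**3 - 9/100*a**2 + 59/40*a*b + 1/2*b**2 + 8/25*a - 32/5*b
  leading term a*b**2: subtract (-5*b)·f_1 from 5/2*a*b**2 - 20*b**3 - 9/100*a**2 + 59/40*a*b + 1/2*b**2 + 8/25*a - 32/5*b → 30*b**3 - 9/100*a**2 - 91/40*a*b + 1/2*b**2 + 8/25*a + 43/5*b
  leading term b**3: subtract (-3/2)·g_3 from 30*b**3 - 9/100*a**2 - 91/40*a*b + 1/2*b**2 + 8/25*a + 43/5*b → -9/100*a**2 - 91/40*a*b + 61/2*b**2 - 119/50*a - 23/20*b + 48/5
  leading term a**2: no divisor's leading term divides it; move -9/100*a**2 to the remainder.
  leading term a*b: subtract (91/20)·f_1 from -91/40*a*b + 61/2*b**2 - 119/50*a - 23/20*b + 48/5 → -15*b**2 + 413/400*a - 23/20*b - 81/20
  leading term b**2: no divisor's leading term divides it; move -15*b**2 to the remainder.
  leading term a: no divisor's leading term divides it; move 413/400*a to the remainder.
  leading term b: no divisor's leading term divides it; move -23/20*b to the remainder.
  leading term 1: no divisor's leading term divides it; move -81/20 to the remainder.
  remainder -9/100*a**2 - 15*b**2 + 413/400*a - 23/20*b - 81/20 ≠ 0; add g_4 = -9/100*a**2 - 15*b**2 + 413/400*a - 23/20*b - 81/20 to the basis.

S(f_2,g_3): lcm = a*b**3. S = 3/2*a*b**2 - 9/100*a**2 - 1/40*a*b + 1/2*b**2 + 8/25*a - 2/5*b.
  leading term a*b**2: subtract (-3*b)·f_1 from 3/2*a*b**2 - 9/100*a**2 - 1/40*a*b + 1/2*b**2 + 8/25*a - 2/5*b → 30*b**3 - 9/100*a**2 - 91/40*a*b + 1/2*b**2 + 8/25*a + 43/5*b
  leading term b**3: subtract (-3/2)·g_3 from 30*b**3 - 9/100*a**2 - 91/40*a*b + 1/2*b**2 + 8/25*a + 43/5*b → -9/100*a**2 - 91/40*a*b + 61/2*b**2 - 119/50*a - 23/20*b + 48/5
  leading term a**2: subtract (1)·g_4 from -9/100*a**2 - 91/40*a*b + 61/2*b**2 - 119/50*a - 23/20*b + 48/5 → -91/40*a*b + 91/2*b**2 - 273/80*a + 273/20
  leading term a*b: subtract (91/20)·f_1 from -91/40*a*b + 91/2*b**2 - 273/80*a + 273/20 → 0
  remainder 0.

S(f_1,g_4): lcm = a**2*b. S = -20*a*b**2 - 500/3*b**3 + 3/2*a**2 + 413/36*a*b - 115/9*b**2 - 6*a - 45*b.
  leading term a*b**2: subtract (40*b)·f_1 from -20*a*b**2 - 500/3*b**3 + 3/2*a**2 + 413/36*a*b - 115/9*b**2 - 6*a - 45*b → -1700/3*b**3 + 3/2*a**2 + 1493/36*a*b - 115/9*b**2 - 6*a - 165*b
  leading term b**3: subtract (85/3)·g_3 from -1700/3*b**3 + 3/2*a**2 + 1493/36*a*b - 115/9*b**2 - 6*a - 165*b → 3/2*a**2 + 1493/36*a*b - 5215/9*b**2 + 45*a + 115/6*b - 544/3
  leading term a**2: subtract (-50/3)·g_4 from 3/2*a**2 + 1493/36*a*b - 5215/9*b**2 + 45*a + 115/6*b - 544/3 → 1493/36*a*b - 7465/9*b**2 + 1493/24*a - 1493/6
  leading term a*b: subtract (-1493/18)·f_1 from 1493/36*a*b - 7465/9*b**2 + 1493/24*a - 1493/6 → 0
  remainder 0.

S(f_2,g_4): lcm = a**2*b**2. S = -500/3*b**4 + 1/2*a**2*b + 413/36*a*b**2 - 115/9*b**3 + 3/10*a**2 + 1/2*a*b - 45*b**2 - 2/5*a.
  leading term b**4: subtract (25/3*b)·g_3 from -500/3*b**4 + 1/2*a**2*b + 413/36*a*b**2 - 115/9*b**3 + 3/10*a**2 + 1/2*a*b - 45*b**2 - 2/5*a → 1/2*a**2*b + 413/36*a*b**2 - 1615/9*b**3 + 3/10*a**2 + 31/2*a*b + 55/6*b**2 - 2/5*a - 160/3*b
  leading term a**2*b: subtract (-a)·f_1 from 1/2*a**2*b + 413/36*a*b**2 - 1615/9*b**3 + 3/10*a**2 + 31/2*a*b + 55/6*b**2 - 2/5*a - 160/3*b → 773/36*a*b**2 - 1615/9*b**3 - 9/20*a**2 + 31/2*a*b + 55/6*b**2 + 13/5*a - 160/3*b
  leading term a*b**2: subtract (-773/18*b)·f_1 from 773/36*a*b**2 - 1615/9*b**3 - 9/20*a**2 + 31/2*a*b + 55/6*b**2 + 13/5*a - 160/3*b → 250*b**3 - 9/20*a**2 - 401/24*a*b + 55/6*b**2 + 13/5*a + 151/2*b
  leading term b**3: subtract (-25/2)·g_3 from 250*b**3 - 9/20*a**2 - 401/24*a*b + 55/6*b**2 + 13/5*a + 151/2*b → -9/20*a**2 - 401/24*a*b + 1555/6*b**2 - 199/10*a - 23/4*b + 80
  leading term a**2: subtract (5)·g_4 from -9/20*a**2 - 401/24*a*b + 1555/6*b**2 - 199/10*a - 23/4*b + 80 → -401/24*a*b + 2005/6*b**2 - 401/16*a + 401/4
  leading term a*b: subtract (401/12)·f_1 from -401/24*a*b + 2005/6*b**2 - 401/16*a + 401/4 → 0
  remainder 0.

S(g_3,g_4): leading monomials are coprime, so the S-polynomial reduces to 0 (Buchberger's first criterion).
Every S-polynomial of the final basis reduces to 0, so we have a Gröbner basis.
Inter-reduce: drop elements whose leading term is divisible by another's, tail-reduce, and make monic.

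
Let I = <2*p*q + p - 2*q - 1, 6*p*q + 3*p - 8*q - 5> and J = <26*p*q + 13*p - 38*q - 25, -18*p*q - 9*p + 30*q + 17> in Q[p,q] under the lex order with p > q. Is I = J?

No, the ideals differ.

Since reduced Gröbner bases are canonical representatives of ideals under a given ordering, it suffices to compute and compare them.
Buchberger on the first generating set:
f_1 = 2*p*q + p - 2*q - 1, LT = p*q.
f_2 = 6*p*q + 3*p - 8*q - 5, LT = p*q.

S(f_1,f_2): lcm = p*q. S = 1/3*q + 1/3.
  leading term q: no divisor's leading term divides it; move 1/3*q to the remainder.
  leading term 1: no divisor's leading term divides it; move 1/3 to the remainder.
  remainder 1/3*q + 1/3 ≠ 0; add g_3 = 1/3*q + 1/3 to the basis.

S(f_1,g_3): lcm = p*q. S = -1/2*p - q - 1/2.
  leading term p: no divisor's leading term divides it; move -1/2*p to the remainder.
  leading term q: subtract (-3)·g_3 from -q - 1/2 → 1/2
  leading term 1: no divisor's leading term divides it; move 1/2 to the remainder.
  remainder -1/2*p + 1/2 ≠ 0; add g_4 = -1/2*p + 1/2 to the basis.

S(f_2,g_3): lcm = p*q. S = -1/2*p - 4/3*q - 5/6.
  leading term p: subtract (1)·g_4 from -1/2*p - 4/3*q - 5/6 → -4/3*q - 4/3
  leading term q: subtract (-4)·g_3 from -4/3*q - 4/3 → 0
  remainder 0.

S(f_1,g_4): lcm = p*q. S = 1/2*p - 1/2.
  leading term p: subtract (-1)·g_4 from 1/2*p - 1/2 → 0
  remainder 0.

S(f_2,g_4): lcm = p*q. S = 1/2*p - 1/3*q - 5/6.
  leading term p: subtract (-1)·g_4 from 1/2*p - 1/3*q - 5/6 → -1/3*q - 1/3
  leading term q: subtract (-1)·g_3 from -1/3*q - 1/3 → 0
  remainder 0.

S(g_3,g_4): leading monomials are coprime, so the S-polynomial reduces to 0 (Buchberger's first criterion).
Every S-polynomial of the final basis reduces to 0, so we have a Gröbner basis.
Inter-reduce: drop elements whose leading term is divisible by another's, tail-reduce, and make monic.
Reduced Gröbner basis: {p - 1, q + 1}.

Buchberger on the second generating set:
h_1 = 26*p*q + 13*p - 38*q - 25, LT = p*q.
h_2 = -18*p*q - 9*p + 30*q + 17, LT = p*q.

S(h_1,h_2): lcm = p*q. S = 8/39*q - 2/117.
  leading term q: no divisor's leading term divides it; move 8/39*q to the remainder.
  leading term 1: no divisor's leading term divides it; move -2/117 to the remainder.
  remainder 8/39*q - 2/117 ≠ 0; add k_3 = 8/39*q - 2/117 to the basis.

S(h_1,k_3): lcm = p*q. S = 7/12*p - 19/13*q - 25/26.
  leading term p: no divisor's leading term divides it; move 7/12*p to the remainder.
  leading term q: subtract (-57/8)·k_3 from -19/13*q - 25/26 → -13/12
  leading term 1: no divisor's leading term divides it; move -13/12 to the remainder.
  remainder 7/12*p - 13/12 ≠ 0; add k_4 = 7/12*p - 13/12 to the basis.

S(h_2,k_3): lcm = p*q. S = 7/12*p - 5/3*q - 17/18.
  leading term p: subtract (1)·k_4 from 7/12*p - 5/3*q - 17/18 → -5/3*q + 5/36
  leading term q: subtract (-65/8)·k_3 from -5/3*q + 5/36 → 0
  remainder 0.

S(h_1,k_4): lcm = p*q. S = 1/2*p + 36/91*q - 25/26.
  leading term p: subtract (6/7)·k_4 from 1/2*p + 36/91*q - 25/26 → 36/91*q - 3/91
  leading term q: subtract (27/14)·k_3 from 36/91*q - 3/91 → 0
  remainder 0.

S(h_2,k_4): lcm = p*q. S = 1/2*p + 4/21*q - 17/18.
  leading term p: subtract (6/7)·k_4 from 1/2*p + 4/21*q - 17/18 → 4/21*q - 1/63
  leading term q: subtract (13/14)·k_3 from 4/21*q - 1/63 → 0
  remainder 0.

S(k_3,k_4): leading monomials are coprime, so the S-polynomial reduces to 0 (Buchberger's first criterion).
Every S-polynomial of the final basis reduces to 0, so we have a Gröbner basis.
Inter-reduce: drop elements whose leading term is divisible by another's, tail-reduce, and make monic.
Reduced Gröbner basis: {p - 13/7, q - 1/12}.

These differ, so the ideals are not equal.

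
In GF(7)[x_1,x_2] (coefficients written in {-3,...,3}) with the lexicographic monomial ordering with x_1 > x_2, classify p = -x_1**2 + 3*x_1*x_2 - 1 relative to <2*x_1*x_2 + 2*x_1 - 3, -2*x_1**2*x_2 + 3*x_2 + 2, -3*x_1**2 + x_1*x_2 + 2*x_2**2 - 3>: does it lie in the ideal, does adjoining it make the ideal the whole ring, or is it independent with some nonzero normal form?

-x_1**2 + 3*x_1*x_2 - 1 lies in I (it reduces to 0).

First compute the reduced Gröbner basis of I by Buchberger's algorithm.
f_1 = 2*x_1*x_2 + 2*x_1 - 3, LT = x_1*x_2.
f_2 = -2*x_1**2*x_2 + 3*x_2 + 2, LT = x_1**2*x_2.
f_3 = -3*x_1**2 + x_1*x_2 + 2*x_2**2 - 3, LT = x_1**2.

S(f_1,f_2): lcm = x_1**2*x_2. S = x_1**2 + 2*x_1 - 2*x_2 + 1.
  leading term x_1**2: subtract (2)·f_3 from x_1**2 + 2*x_1 - 2*x_2 + 1 → -2*x_1*x_2 + 2*x_1 + 3*x_2**2 - 2*x_2
  leading term x_1*x_2: subtract (-1)·f_1 from -2*x_1*x_2 + 2*x_1 + 3*x_2**2 - 2*x_2 → -3*x_1 + 3*x_2**2 - 2*x_2 - 3
  leading term x_1: no divisor's leading term divides it; move -3*x_1 to the remainder.
  leading term x_2**2: no divisor's leading term divides it; move 3*x_2**2 to the remainder.
  leading term x_2: no divisor's leading term divides it; move -2*x_2 to the remainder.
  leading term 1: no divisor's leading term divides it; move -3 to the remainder.
  remainder -3*x_1 + 3*x_2**2 - 2*x_2 - 3 ≠ 0; add h_4 = -3*x_1 + 3*x_2**2 - 2*x_2 - 3 to the basis.

S(f_1,f_3): lcm = x_1**2*x_2. S = x_1**2 - 2*x_1*x_2**2 + 2*x_1 + 3*x_2**3 - x_2.
  leading term x_1**2: subtract (2)·f_3 from x_1**2 - 2*x_1*x_2**2 + 2*x_1 + 3*x_2**3 - x_2 → -2*x_1*x_2**2 - 2*x_1*x_2 + 2*x_1 + 3*x_2**3 + 3*x_2**2 - x_2 - 1
  leading term x_1*x_2**2: subtract (-x_2)·f_1 from -2*x_1*x_2**2 - 2*x_1*x_2 + 2*x_1 + 3*x_2**3 + 3*x_2**2 - x_2 - 1 → 2*x_1 + 3*x_2**3 + 3*x_2**2 + 3*x_2 - 1
  leading term x_1: subtract (-3)·h_4 from 2*x_1 + 3*x_2**3 + 3*x_2**2 + 3*x_2 - 1 → 3*x_2**3 - 2*x_2**2 - 3*x_2 - 3
  leading term x_2**3: no divisor's leading term divides it; move 3*x_2**3 to the remainder.
  leading term x_2**2: no divisor's leading term divides it; move -2*x_2**2 to the remainder.
  leading term x_2: no divisor's leading term divides it; move -3*x_2 to the remainder.
  leading term 1: no divisor's leading term divides it; move -3 to the remainder.
  remainder 3*x_2**3 - 2*x_2**2 - 3*x_2 - 3 ≠ 0; add h_5 = 3*x_2**3 - 2*x_2**2 - 3*x_2 - 3 to the basis.

S(f_1,h_4): lcm = x_1*x_2. S = x_1 + x_2**3 - 3*x_2**2 - x_2 + 2.
  leading term x_1: subtract (2)·h_4 from x_1 + x_2**3 - 3*x_2**2 - x_2 + 2 → x_2**3 - 2*x_2**2 + 3*x_2 + 1
  leading term x_2**3: subtract (-2)·h_5 from x_2**3 - 2*x_2**2 + 3*x_2 + 1 → x_2**2 - 3*x_2 + 2
  leading term x_2**2: no divisor's leading term divides it; move x_2**2 to the remainder.
  leading term x_2: no divisor's leading term divides it; move -3*x_2 to the remainder.
  leading term 1: no divisor's leading term divides it; move 2 to the remainder.
  remainder x_2**2 - 3*x_2 + 2 ≠ 0; add h_6 = x_2**2 - 3*x_2 + 2 to the basis.

S(f_2,h_4): lcm = x_1**2*x_2. S = x_1*x_2**3 - 3*x_1*x_2**2 - x_1*x_2 + 2*x_2 - 1.
  leading term x_1*x_2**3: subtract (-3*x_2**2)·f_1 from x_1*x_2**3 - 3*x_1*x_2**2 - x_1*x_2 + 2*x_2 - 1 → 3*x_1*x_2**2 - x_1*x_2 - 2*x_2**2 + 2*x_2 - 1
  leading term x_1*x_2**2: subtract (-2*x_2)·f_1 from 3*x_1*x_2**2 - x_1*x_2 - 2*x_2**2 + 2*x_2 - 1 → 3*x_1*x_2 - 2*x_2**2 + 3*x_2 - 1
  leading term x_1*x_2: subtract (-2)·f_1 from 3*x_1*x_2 - 2*x_2**2 + 3*x_2 - 1 → -3*x_1 - 2*x_2**2 + 3*x_2
  leading term x_1: subtract (1)·h_4 from -3*x_1 - 2*x_2**2 + 3*x_2 → 2*x_2**2 - 2*x_2 + 3
  leading term x_2**2: subtract (2)·h_6 from 2*x_2**2 - 2*x_2 + 3 → -3*x_2 - 1
  leading term x_2: no divisor's leading term divides it; move -3*x_2 to the remainder.
  leading term 1: no divisor's leading term divides it; move -1 to the remainder.
  remainder -3*x_2 - 1 ≠ 0; add h_7 = -3*x_2 - 1 to the basis.

The other S-polynomials (S(f_2,f_3), S(f_3,h_4), S(f_1,h_5), S(f_2,h_5), S(f_3,h_5), S(h_4,h_5), S(f_1,h_6), S(f_2,h_6), S(f_3,h_6), S(h_4,h_6), S(h_5,h_6), S(f_1,h_7), S(f_2,h_7), S(f_3,h_7), S(h_4,h_7), S(h_5,h_7), S(h_6,h_7)) all reduce to 0 modulo the current basis, so we have a Gröbner basis.
Inter-reduce: drop elements whose leading term is divisible by another's, tail-reduce, and make monic.
Reduced Gröbner basis: {x_1 + 3, x_2 - 2}.
Label its elements g_1 = x_1 + 3, g_2 = x_2 - 2.

Reduce p = -x_1**2 + 3*x_1*x_2 - 1 modulo G:
  leading term x_1**2: subtract (-x_1)·g_1 from -x_1**2 + 3*x_1*x_2 - 1 → 3*x_1*x_2 + 3*x_1 - 1
  leading term x_1*x_2: subtract (3*x_2)·g_1 from 3*x_1*x_2 + 3*x_1 - 1 → 3*x_1 - 2*x_2 - 1
  leading term x_1: subtract (3)·g_1 from 3*x_1 - 2*x_2 - 1 → -2*x_2 - 3
  leading term x_2: subtract (-2)·g_2 from -2*x_2 - 3 → 0
  normal form = 0.
Since the normal form is 0, p ∈ I.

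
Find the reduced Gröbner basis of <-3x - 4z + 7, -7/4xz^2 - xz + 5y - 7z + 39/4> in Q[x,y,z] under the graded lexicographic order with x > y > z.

f_1 = -3x - 4z + 7, LT = x.
f_2 = -7/4xz^2 - xz + 5y - 7z + 39/4, LT = xz^2.

S(f_1,f_2): lcm = xz^2. S = 4/3z^3 - 4/7xz - 7/3z^2 + 20/7y - 4z + 39/7.
  leading term z^3: no divisor's leading term divides it; move 4/3z^3 to the remainder.
  leading term xz: subtract (4/21z)·f_1 from -4/7xz - 7/3z^2 + 20/7y - 4z + 39/7 → -11/7z^2 + 20/7y - 16/3z + 39/7
  leading term z^2: no divisor's leading term divides it; move -11/7z^2 to the remainder.
  leading term y: no divisor's leading term divides it; move 20/7y to the remainder.
  leading term z: no divisor's leading term divides it; move -16/3z to the remainder.
  leading term 1: no divisor's leading term divides it; move 39/7 to the remainder.
  remainder 4/3z^3 - 11/7z^2 + 20/7y - 16/3z + 39/7 ≠ 0; add g_3 = 4/3z^3 - 11/7z^2 + 20/7y - 16/3z + 39/7 to the basis.

The other S-polynomials (S(f_1,g_3), S(f_2,g_3)) all reduce to 0 modulo the current basis, so we have a Gröbner basis.
Inter-reduce: drop elements whose leading term is divisible by another's, tail-reduce, and make monic.

G = {z^3 - 33/28z^2 + 15/7y - 4z + 117/28, x + 4/3z - 7/3}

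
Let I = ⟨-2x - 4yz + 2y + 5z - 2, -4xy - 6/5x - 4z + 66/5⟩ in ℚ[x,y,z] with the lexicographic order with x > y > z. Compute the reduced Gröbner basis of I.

G = {x + 2yz - y - 5/2z + 1, y²z - ½y² - 19/20yz + 7/20y - ⅞z + 9/5}

f_1 = -2x - 4yz + 2y + 5z - 2, LT = x.
f_2 = -4xy - 6/5x - 4z + 66/5, LT = xy.

S(f_1,f_2): lcm = xy. S = -3/10x + 2y²z - y² - 5/2yz + y - z + 33/10.
  leading term x: subtract (3/20)·f_1 from -3/10x + 2y²z - y² - 5/2yz + y - z + 33/10 → 2y²z - y² - 19/10yz + 7/10y - 7/4z + 18/5
  leading term y²z: no divisor's leading term divides it; move 2y²z to the remainder.
  leading term y²: no divisor's leading term divides it; move -y² to the remainder.
  leading term yz: no divisor's leading term divides it; move -19/10yz to the remainder.
  leading term y: no divisor's leading term divides it; move 7/10y to the remainder.
  leading term z: no divisor's leading term divides it; move -7/4z to the remainder.
  leading term 1: no divisor's leading term divides it; move 18/5 to the remainder.
  remainder 2y²z - y² - 19/10yz + 7/10y - 7/4z + 18/5 ≠ 0; add g_3 = 2y²z - y² - 19/10yz + 7/10y - 7/4z + 18/5 to the basis.

The other S-polynomials (S(f_1,g_3), S(f_2,g_3)) all reduce to 0 modulo the current basis, so we have a Gröbner basis.
Inter-reduce: drop elements whose leading term is divisible by another's, tail-reduce, and make monic.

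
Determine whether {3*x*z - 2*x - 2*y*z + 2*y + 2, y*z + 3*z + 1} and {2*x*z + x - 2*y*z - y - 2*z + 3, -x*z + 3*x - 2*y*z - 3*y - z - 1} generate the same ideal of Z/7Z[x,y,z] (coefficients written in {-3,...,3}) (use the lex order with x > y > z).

Yes, the ideals are equal.

For a fixed monomial order, each ideal has a unique reduced Gröbner basis; comparing bases decides equality.
Buchberger on the first generating set:
f_1 = 3*x*z - 2*x - 2*y*z + 2*y + 2, LT = x*z.
f_2 = y*z + 3*z + 1, LT = y*z.

S(f_1,f_2): lcm = x*y*z. S = -3*x*y - 3*x*z - x - 3*y**2*z + 3*y**2 + 3*y.
  leading term x*y: no divisor's leading term divides it; move -3*x*y to the remainder.
  leading term x*z: subtract (-1)·f_1 from -3*x*z - x - 3*y**2*z + 3*y**2 + 3*y → -3*x - 3*y**2*z + 3*y**2 - 2*y*z - 2*y + 2
  leading term x: no divisor's leading term divides it; move -3*x to the remainder.
  leading term y**2*z: subtract (-3*y)·f_2 from -3*y**2*z + 3*y**2 - 2*y*z - 2*y + 2 → 3*y**2 + y + 2
  leading term y**2: no divisor's leading term divides it; move 3*y**2 to the remainder.
  leading term y: no divisor's leading term divides it; move y to the remainder.
  leading term 1: no divisor's leading term divides it; move 2 to the remainder.
  remainder -3*x*y - 3*x + 3*y**2 + y + 2 ≠ 0; add g_3 = -3*x*y - 3*x + 3*y**2 + y + 2 to the basis.

The other S-polynomials (S(f_1,g_3), S(f_2,g_3)) all reduce to 0 modulo the current basis, so we have a Gröbner basis.
Inter-reduce: drop elements whose leading term is divisible by another's, tail-reduce, and make monic.
Reduced Gröbner basis: {x*y + x - y**2 + 2*y - 3, x*z - 3*x + 3*y + 2*z - 1, y*z + 3*z + 1}.

Buchberger on the second generating set:
h_1 = 2*x*z + x - 2*y*z - y - 2*z + 3, LT = x*z.
h_2 = -x*z + 3*x - 2*y*z - 3*y - z - 1, LT = x*z.

S(h_1,h_2): lcm = x*z. S = -3*y*z - 2*z - 3.
  leading term y*z: no divisor's leading term divides it; move -3*y*z to the remainder.
  leading term z: no divisor's leading term divides it; move -2*z to the remainder.
  leading term 1: no divisor's leading term divides it; move -3 to the remainder.
  remainder -3*y*z - 2*z - 3 ≠ 0; add k_3 = -3*y*z - 2*z - 3 to the basis.

S(h_1,k_3): lcm = x*y*z. S = -3*x*y - 3*x*z - x - y**2*z + 3*y**2 - y*z - 2*y.
  leading term x*y: no divisor's leading term divides it; move -3*x*y to the remainder.
  leading term x*z: subtract (2)·h_1 from -3*x*z - x - y**2*z + 3*y**2 - y*z - 2*y → -3*x - y**2*z + 3*y**2 + 3*y*z - 3*z + 1
  leading term x: no divisor's leading term divides it; move -3*x to the remainder.
  leading term y**2*z: subtract (-2*y)·k_3 from -y**2*z + 3*y**2 + 3*y*z - 3*z + 1 → 3*y**2 - y*z + y - 3*z + 1
  leading term y**2: no divisor's leading term divides it; move 3*y**2 to the remainder.
  leading term y*z: subtract (-2)·k_3 from -y*z + y - 3*z + 1 → y + 2
  leading term y: no divisor's leading term divides it; move y to the remainder.
  leading term 1: no divisor's leading term divides it; move 2 to the remainder.
  remainder -3*x*y - 3*x + 3*y**2 + y + 2 ≠ 0; add k_4 = -3*x*y - 3*x + 3*y**2 + y + 2 to the basis.

The other S-polynomials (S(h_2,k_3), S(h_1,k_4), S(h_2,k_4), S(k_3,k_4)) all reduce to 0 modulo the current basis, so we have a Gröbner basis.
Inter-reduce: drop elements whose leading term is divisible by another's, tail-reduce, and make monic.
Reduced Gröbner basis: {x*y + x - y**2 + 2*y - 3, x*z - 3*x + 3*y + 2*z - 1, y*z + 3*z + 1}.

Same reduced basis, so the two generating sets span the same ideal.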